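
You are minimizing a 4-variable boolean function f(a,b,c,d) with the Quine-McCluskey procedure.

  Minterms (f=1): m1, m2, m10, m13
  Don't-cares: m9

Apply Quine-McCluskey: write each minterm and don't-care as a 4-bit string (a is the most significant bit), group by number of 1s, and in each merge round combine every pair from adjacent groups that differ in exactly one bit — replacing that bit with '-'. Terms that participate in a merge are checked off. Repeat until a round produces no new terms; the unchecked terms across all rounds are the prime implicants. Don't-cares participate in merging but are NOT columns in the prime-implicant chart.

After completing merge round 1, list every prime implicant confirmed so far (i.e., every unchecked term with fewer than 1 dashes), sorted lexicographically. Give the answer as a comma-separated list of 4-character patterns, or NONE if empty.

NONE

size-2^0 implicants → 0001(✓)  0010(✓)  1001(✓)  1010(✓)  1101(✓)
size-2^1 implicants → -001  -010  1-01
Unchecked terms (primes): -001, -010, 1-01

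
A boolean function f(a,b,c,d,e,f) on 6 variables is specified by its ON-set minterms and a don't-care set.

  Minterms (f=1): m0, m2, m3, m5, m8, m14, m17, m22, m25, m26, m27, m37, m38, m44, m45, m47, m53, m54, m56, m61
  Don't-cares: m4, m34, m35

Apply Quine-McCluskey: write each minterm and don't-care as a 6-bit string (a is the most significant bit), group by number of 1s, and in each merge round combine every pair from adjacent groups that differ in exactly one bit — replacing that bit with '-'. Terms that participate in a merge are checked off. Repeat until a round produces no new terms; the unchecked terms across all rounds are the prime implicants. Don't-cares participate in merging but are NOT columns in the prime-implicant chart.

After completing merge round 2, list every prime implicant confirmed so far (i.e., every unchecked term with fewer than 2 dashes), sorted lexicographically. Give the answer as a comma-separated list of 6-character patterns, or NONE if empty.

[col 0] 000000*, 000010*, 000011*, 000100*, 000101*, 001000*, 001110, 010001*, 010110*, 011001*, 011010*, 011011*, 100010*, 100011*, 100101*, 100110*, 101100*, 101101*, 101111*, 110101*, 110110*, 111000, 111101*
[col 1] -00010*, -00011*, -00101, -10110, 00-000, 000-00, 0000-0, 00001-*, 00010-, 01-001, 0110-1, 01101-, 1-0101*, 1-0110, 1-1101*, 10-101*, 100-10, 10001-*, 1011-1, 10110-, 11-101*
[col 2] -0001-, 1--101
Prime implicants: -0001-, -00101, -10110, 00-000, 000-00, 0000-0, 00010-, 001110, 01-001, 0110-1, 01101-, 1--101, 1-0110, 100-10, 1011-1, 10110-, 111000

-00101, -10110, 00-000, 000-00, 0000-0, 00010-, 001110, 01-001, 0110-1, 01101-, 1-0110, 100-10, 1011-1, 10110-, 111000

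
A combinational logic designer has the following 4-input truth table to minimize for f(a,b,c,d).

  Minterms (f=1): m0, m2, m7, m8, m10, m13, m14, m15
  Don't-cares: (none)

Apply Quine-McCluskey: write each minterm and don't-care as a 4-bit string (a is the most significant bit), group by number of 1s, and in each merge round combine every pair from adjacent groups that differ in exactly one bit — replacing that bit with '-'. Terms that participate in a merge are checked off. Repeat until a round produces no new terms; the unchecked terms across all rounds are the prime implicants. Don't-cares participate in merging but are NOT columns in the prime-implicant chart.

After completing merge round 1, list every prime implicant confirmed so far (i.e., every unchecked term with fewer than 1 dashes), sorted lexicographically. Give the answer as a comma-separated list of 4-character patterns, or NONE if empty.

Round 0: 0000✓ 0010✓ 0111✓ 1000✓ 1010✓ 1101✓ 1110✓ 1111✓
Round 1: -000✓ -010✓ -111 00-0✓ 1-10 10-0✓ 11-1 111-
Round 2: -0-0
PIs = {-0-0, -111, 1-10, 11-1, 111-}

NONE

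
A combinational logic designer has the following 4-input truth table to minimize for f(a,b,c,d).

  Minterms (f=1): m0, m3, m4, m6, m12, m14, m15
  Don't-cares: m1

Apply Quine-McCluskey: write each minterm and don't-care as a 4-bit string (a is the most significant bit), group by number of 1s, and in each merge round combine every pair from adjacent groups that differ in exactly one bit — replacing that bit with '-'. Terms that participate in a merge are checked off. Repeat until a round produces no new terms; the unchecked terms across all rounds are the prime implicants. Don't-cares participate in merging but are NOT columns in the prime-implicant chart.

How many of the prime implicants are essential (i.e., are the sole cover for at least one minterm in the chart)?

3

size-2^0 implicants → 0000(✓)  0001(✓)  0011(✓)  0100(✓)  0110(✓)  1100(✓)  1110(✓)  1111(✓)
size-2^1 implicants → -100(✓)  -110(✓)  0-00  00-1  000-  01-0(✓)  11-0(✓)  111-
size-2^2 implicants → -1-0
Unchecked terms (primes): -1-0, 0-00, 00-1, 000-, 111-
Minterm coverage:
  m0 ⊆ 0-00,000-
  m3 ⊆ 00-1 [E]
  m4 ⊆ -1-0,0-00
  m6 ⊆ -1-0 [E]
  m12 ⊆ -1-0 [E]
  m14 ⊆ -1-0,111-
  m15 ⊆ 111- [E]
E = {-1-0, 00-1, 111-}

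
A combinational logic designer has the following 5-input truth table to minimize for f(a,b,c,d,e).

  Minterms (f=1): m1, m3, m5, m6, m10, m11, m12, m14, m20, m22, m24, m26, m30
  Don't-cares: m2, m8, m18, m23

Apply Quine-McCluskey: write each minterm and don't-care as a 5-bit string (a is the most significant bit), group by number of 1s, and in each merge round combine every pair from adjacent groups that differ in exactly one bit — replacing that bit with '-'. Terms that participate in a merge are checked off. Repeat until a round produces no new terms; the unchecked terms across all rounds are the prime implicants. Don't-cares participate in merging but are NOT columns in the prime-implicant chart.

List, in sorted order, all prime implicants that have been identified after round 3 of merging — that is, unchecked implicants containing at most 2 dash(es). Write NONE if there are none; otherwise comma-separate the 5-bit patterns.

size-2^0 implicants → 00001(✓)  00010(✓)  00011(✓)  00101(✓)  00110(✓)  01000(✓)  01010(✓)  01011(✓)  01100(✓)  01110(✓)  10010(✓)  10100(✓)  10110(✓)  10111(✓)  11000(✓)  11010(✓)  11110(✓)
size-2^1 implicants → -0010(✓)  -0110(✓)  -1000(✓)  -1010(✓)  -1110(✓)  0-010(✓)  0-011(✓)  0-110(✓)  00-01  00-10(✓)  000-1  0001-(✓)  01-00(✓)  01-10(✓)  010-0(✓)  0101-(✓)  011-0(✓)  1-010(✓)  1-110(✓)  10-10(✓)  101-0  1011-  11-10(✓)  110-0(✓)
size-2^2 implicants → --010(✓)  --110(✓)  -0-10(✓)  -1-10(✓)  -10-0  0--10(✓)  0-01-  01--0  1--10(✓)
size-2^3 implicants → ---10
Unchecked terms (primes): ---10, -10-0, 0-01-, 00-01, 000-1, 01--0, 101-0, 1011-

-10-0, 0-01-, 00-01, 000-1, 01--0, 101-0, 1011-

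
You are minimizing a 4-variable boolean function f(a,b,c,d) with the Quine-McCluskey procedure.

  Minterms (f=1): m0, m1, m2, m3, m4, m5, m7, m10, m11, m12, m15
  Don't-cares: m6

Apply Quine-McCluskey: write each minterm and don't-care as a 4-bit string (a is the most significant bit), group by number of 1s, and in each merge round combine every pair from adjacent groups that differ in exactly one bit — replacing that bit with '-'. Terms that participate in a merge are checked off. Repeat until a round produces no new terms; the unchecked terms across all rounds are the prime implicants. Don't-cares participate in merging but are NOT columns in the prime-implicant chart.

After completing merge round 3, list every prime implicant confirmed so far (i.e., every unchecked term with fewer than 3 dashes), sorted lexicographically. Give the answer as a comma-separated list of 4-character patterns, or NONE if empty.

--11, -01-, -100

Round 0: 0000✓ 0001✓ 0010✓ 0011✓ 0100✓ 0101✓ 0110✓ 0111✓ 1010✓ 1011✓ 1100✓ 1111✓
Round 1: -010✓ -011✓ -100 -111✓ 0-00✓ 0-01✓ 0-10✓ 0-11✓ 00-0✓ 00-1✓ 000-✓ 001-✓ 01-0✓ 01-1✓ 010-✓ 011-✓ 1-11✓ 101-✓
Round 2: --11 -01- 0--0✓ 0--1✓ 0-0-✓ 0-1-✓ 00--✓ 01--✓
Round 3: 0---
PIs = {--11, -01-, -100, 0---}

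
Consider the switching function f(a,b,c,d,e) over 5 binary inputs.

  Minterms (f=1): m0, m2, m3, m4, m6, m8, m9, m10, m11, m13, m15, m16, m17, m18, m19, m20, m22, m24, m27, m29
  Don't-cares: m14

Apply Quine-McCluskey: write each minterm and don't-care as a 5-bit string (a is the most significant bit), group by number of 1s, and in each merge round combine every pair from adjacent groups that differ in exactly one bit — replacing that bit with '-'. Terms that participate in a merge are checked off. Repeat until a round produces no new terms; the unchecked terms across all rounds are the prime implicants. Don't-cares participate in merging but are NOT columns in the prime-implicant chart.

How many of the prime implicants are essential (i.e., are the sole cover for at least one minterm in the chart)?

Round 0: 00000✓ 00010✓ 00011✓ 00100✓ 00110✓ 01000✓ 01001✓ 01010✓ 01011✓ 01101✓ 01110✓ 01111✓ 10000✓ 10001✓ 10010✓ 10011✓ 10100✓ 10110✓ 11000✓ 11011✓ 11101✓
Round 1: -0000✓ -0010✓ -0011✓ -0100✓ -0110✓ -1000✓ -1011✓ -1101 0-000✓ 0-010✓ 0-011✓ 0-110✓ 00-00✓ 00-10✓ 000-0✓ 0001-✓ 001-0✓ 01-01✓ 01-10✓ 01-11✓ 010-0✓ 010-1✓ 0100-✓ 0101-✓ 011-1✓ 0111-✓ 1-000✓ 1-011✓ 10-00✓ 10-10✓ 100-0✓ 100-1✓ 1000-✓ 1001-✓ 101-0✓
Round 2: --000 --011 -0-00✓ -0-10✓ -00-0✓ -001- -01-0✓ 0--10 0-0-0 0-01- 00--0✓ 01--1 01-1- 010-- 10--0✓ 100--
Round 3: -0--0
PIs = {--000, --011, -0--0, -001-, -1101, 0--10, 0-0-0, 0-01-, 01--1, 01-1-, 010--, 100--}
Coverage chart:
  m0: --000,-0--0,0-0-0
  m2: -0--0,-001-,0--10,0-0-0,0-01-
  m3: --011,-001-,0-01-
  m4: -0--0 ←essential
  m6: -0--0,0--10
  m8: --000,0-0-0,010--
  m9: 01--1,010--
  m10: 0--10,0-0-0,0-01-,01-1-,010--
  m11: --011,0-01-,01--1,01-1-,010--
  m13: -1101,01--1
  m15: 01--1,01-1-
  m16: --000,-0--0,100--
  m17: 100-- ←essential
  m18: -0--0,-001-,100--
  m19: --011,-001-,100--
  m20: -0--0 ←essential
  m22: -0--0 ←essential
  m24: --000 ←essential
  m27: --011 ←essential
  m29: -1101 ←essential
Essential: --000, --011, -0--0, -1101, 100--

5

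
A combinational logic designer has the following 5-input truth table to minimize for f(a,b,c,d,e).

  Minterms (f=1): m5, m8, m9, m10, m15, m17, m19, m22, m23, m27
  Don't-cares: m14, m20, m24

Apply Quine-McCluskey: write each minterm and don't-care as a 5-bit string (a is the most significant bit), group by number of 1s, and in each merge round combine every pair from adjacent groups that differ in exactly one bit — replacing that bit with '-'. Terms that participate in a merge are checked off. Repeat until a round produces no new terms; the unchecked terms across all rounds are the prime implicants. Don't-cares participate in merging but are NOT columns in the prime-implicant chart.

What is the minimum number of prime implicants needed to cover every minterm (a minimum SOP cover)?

Round 0: 00101 01000✓ 01001✓ 01010✓ 01110✓ 01111✓ 10001✓ 10011✓ 10100✓ 10110✓ 10111✓ 11000✓ 11011✓
Round 1: -1000 01-10 010-0 0100- 0111- 1-011 10-11 100-1 101-0 1011-
PIs = {-1000, 00101, 01-10, 010-0, 0100-, 0111-, 1-011, 10-11, 100-1, 101-0, 1011-}
Coverage chart:
  m5: 00101 ←essential
  m8: -1000,010-0,0100-
  m9: 0100- ←essential
  m10: 01-10,010-0
  m15: 0111- ←essential
  m17: 100-1 ←essential
  m19: 1-011,10-11,100-1
  m22: 101-0,1011-
  m23: 10-11,1011-
  m27: 1-011 ←essential
Essential: 00101, 0100-, 0111-, 1-011, 100-1
Petrick residual → 01-10, 1011-
Min cover (7 terms): a'b'cd'e + a'bde' + a'bc'd' + a'bcd + ac'de + ab'c'e + ab'cd

7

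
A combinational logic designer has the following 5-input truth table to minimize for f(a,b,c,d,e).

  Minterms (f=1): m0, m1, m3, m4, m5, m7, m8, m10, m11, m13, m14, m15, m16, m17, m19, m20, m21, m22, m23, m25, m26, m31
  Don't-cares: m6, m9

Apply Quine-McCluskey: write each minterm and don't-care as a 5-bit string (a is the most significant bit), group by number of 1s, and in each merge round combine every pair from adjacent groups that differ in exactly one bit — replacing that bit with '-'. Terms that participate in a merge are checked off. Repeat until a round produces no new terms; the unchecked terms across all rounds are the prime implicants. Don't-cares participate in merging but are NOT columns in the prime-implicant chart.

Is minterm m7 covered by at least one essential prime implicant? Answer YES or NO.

YES

size-2^0 implicants → 00000(✓)  00001(✓)  00011(✓)  00100(✓)  00101(✓)  00110(✓)  00111(✓)  01000(✓)  01001(✓)  01010(✓)  01011(✓)  01101(✓)  01110(✓)  01111(✓)  10000(✓)  10001(✓)  10011(✓)  10100(✓)  10101(✓)  10110(✓)  10111(✓)  11001(✓)  11010(✓)  11111(✓)
size-2^1 implicants → -0000(✓)  -0001(✓)  -0011(✓)  -0100(✓)  -0101(✓)  -0110(✓)  -0111(✓)  -1001(✓)  -1010  -1111(✓)  0-000(✓)  0-001(✓)  0-011(✓)  0-101(✓)  0-110(✓)  0-111(✓)  00-00(✓)  00-01(✓)  00-11(✓)  000-1(✓)  0000-(✓)  001-0(✓)  001-1(✓)  0010-(✓)  0011-(✓)  01-01(✓)  01-10(✓)  01-11(✓)  010-0(✓)  010-1(✓)  0100-(✓)  0101-(✓)  011-1(✓)  0111-(✓)  1-001(✓)  1-111(✓)  10-00(✓)  10-01(✓)  10-11(✓)  100-1(✓)  1000-(✓)  101-0(✓)  101-1(✓)  1010-(✓)  1011-(✓)
size-2^2 implicants → --001  --111  -0-00(✓)  -0-01(✓)  -0-11(✓)  -00-1(✓)  -000-(✓)  -01-0(✓)  -01-1(✓)  -010-(✓)  -011-(✓)  0--01(✓)  0--11(✓)  0-0-1(✓)  0-00-  0-1-1(✓)  0-11-  00--1(✓)  00-0-(✓)  001--(✓)  01--1(✓)  01-1-  010--  10--1(✓)  10-0-(✓)  101--(✓)
size-2^3 implicants → -0--1  -0-0-  -01--  0---1
Unchecked terms (primes): --001, --111, -0--1, -0-0-, -01--, -1010, 0---1, 0-00-, 0-11-, 01-1-, 010--
Minterm coverage:
  m0 ⊆ -0-0-,0-00-
  m1 ⊆ --001,-0--1,-0-0-,0---1,0-00-
  m3 ⊆ -0--1,0---1
  m4 ⊆ -0-0-,-01--
  m5 ⊆ -0--1,-0-0-,-01--,0---1
  m7 ⊆ --111,-0--1,-01--,0---1,0-11-
  m8 ⊆ 0-00-,010--
  m10 ⊆ -1010,01-1-,010--
  m11 ⊆ 0---1,01-1-,010--
  m13 ⊆ 0---1 [E]
  m14 ⊆ 0-11-,01-1-
  m15 ⊆ --111,0---1,0-11-,01-1-
  m16 ⊆ -0-0- [E]
  m17 ⊆ --001,-0--1,-0-0-
  m19 ⊆ -0--1 [E]
  m20 ⊆ -0-0-,-01--
  m21 ⊆ -0--1,-0-0-,-01--
  m22 ⊆ -01-- [E]
  m23 ⊆ --111,-0--1,-01--
  m25 ⊆ --001 [E]
  m26 ⊆ -1010 [E]
  m31 ⊆ --111 [E]
E = {--001, --111, -0--1, -0-0-, -01--, -1010, 0---1}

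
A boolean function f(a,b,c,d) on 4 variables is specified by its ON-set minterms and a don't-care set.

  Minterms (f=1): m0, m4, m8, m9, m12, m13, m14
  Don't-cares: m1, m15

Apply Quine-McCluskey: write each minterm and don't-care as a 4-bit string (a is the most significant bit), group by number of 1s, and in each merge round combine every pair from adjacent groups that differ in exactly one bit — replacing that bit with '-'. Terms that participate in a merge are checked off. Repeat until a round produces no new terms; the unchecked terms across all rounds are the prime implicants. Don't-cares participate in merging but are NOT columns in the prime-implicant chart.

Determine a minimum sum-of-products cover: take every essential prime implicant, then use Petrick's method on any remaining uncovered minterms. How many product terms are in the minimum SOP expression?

3

[col 0] 0000*, 0001*, 0100*, 1000*, 1001*, 1100*, 1101*, 1110*, 1111*
[col 1] -000*, -001*, -100*, 0-00*, 000-*, 1-00*, 1-01*, 100-*, 11-0*, 11-1*, 110-*, 111-*
[col 2] --00, -00-, 1-0-, 11--
Prime implicants: --00, -00-, 1-0-, 11--
PI chart (minterm → PIs covering it):
  0 | --00,-00-
  4 | --00  (sole → essential)
  8 | --00,-00-,1-0-
  9 | -00-,1-0-
  12 | --00,1-0-,11--
  13 | 1-0-,11--
  14 | 11--  (sole → essential)
Essential prime implicants: --00, 11--
Petrick residual → -00-
Minimum SOP uses 3 PIs: c'd' + b'c' + ab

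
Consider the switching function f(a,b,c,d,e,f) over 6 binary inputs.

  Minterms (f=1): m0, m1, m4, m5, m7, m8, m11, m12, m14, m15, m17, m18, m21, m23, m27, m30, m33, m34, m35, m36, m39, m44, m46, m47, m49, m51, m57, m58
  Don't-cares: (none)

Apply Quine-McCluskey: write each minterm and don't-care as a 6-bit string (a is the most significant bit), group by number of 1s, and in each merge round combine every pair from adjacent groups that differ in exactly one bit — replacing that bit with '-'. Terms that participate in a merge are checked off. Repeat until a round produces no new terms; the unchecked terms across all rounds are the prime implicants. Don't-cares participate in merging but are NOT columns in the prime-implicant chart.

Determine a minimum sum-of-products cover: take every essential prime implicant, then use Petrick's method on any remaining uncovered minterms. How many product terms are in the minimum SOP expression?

size-2^0 implicants → 000000(✓)  000001(✓)  000100(✓)  000101(✓)  000111(✓)  001000(✓)  001011(✓)  001100(✓)  001110(✓)  001111(✓)  010001(✓)  010010  010101(✓)  010111(✓)  011011(✓)  011110(✓)  100001(✓)  100010(✓)  100011(✓)  100100(✓)  100111(✓)  101100(✓)  101110(✓)  101111(✓)  110001(✓)  110011(✓)  111001(✓)  111010
size-2^1 implicants → -00001(✓)  -00100(✓)  -00111(✓)  -01100(✓)  -01110(✓)  -01111(✓)  -10001(✓)  0-0001(✓)  0-0101(✓)  0-0111(✓)  0-1011  0-1110  00-000(✓)  00-100(✓)  00-111(✓)  000-00(✓)  000-01(✓)  00000-(✓)  0001-1(✓)  00010-(✓)  001-00(✓)  001-11  0011-0(✓)  00111-(✓)  010-01(✓)  0101-1(✓)  1-0001(✓)  1-0011(✓)  10-100(✓)  10-111(✓)  100-11  1000-1(✓)  10001-  1011-0(✓)  10111-(✓)  11-001  1100-1(✓)
size-2^2 implicants → --0001  -0-100  -0-111  -011-0  -0111-  0-0-01  0-01-1  00--00  000-0-  1-00-1
Unchecked terms (primes): --0001, -0-100, -0-111, -011-0, -0111-, 0-0-01, 0-01-1, 0-1011, 0-1110, 00--00, 000-0-, 001-11, 010010, 1-00-1, 100-11, 10001-, 11-001, 111010
Minterm coverage:
  m0 ⊆ 00--00,000-0-
  m1 ⊆ --0001,0-0-01,000-0-
  m4 ⊆ -0-100,00--00,000-0-
  m5 ⊆ 0-0-01,0-01-1,000-0-
  m7 ⊆ -0-111,0-01-1
  m8 ⊆ 00--00 [E]
  m11 ⊆ 0-1011,001-11
  m12 ⊆ -0-100,-011-0,00--00
  m14 ⊆ -011-0,-0111-,0-1110
  m15 ⊆ -0-111,-0111-,001-11
  m17 ⊆ --0001,0-0-01
  m18 ⊆ 010010 [E]
  m21 ⊆ 0-0-01,0-01-1
  m23 ⊆ 0-01-1 [E]
  m27 ⊆ 0-1011 [E]
  m30 ⊆ 0-1110 [E]
  m33 ⊆ --0001,1-00-1
  m34 ⊆ 10001- [E]
  m35 ⊆ 1-00-1,100-11,10001-
  m36 ⊆ -0-100 [E]
  m39 ⊆ -0-111,100-11
  m44 ⊆ -0-100,-011-0
  m46 ⊆ -011-0,-0111-
  m47 ⊆ -0-111,-0111-
  m49 ⊆ --0001,1-00-1,11-001
  m51 ⊆ 1-00-1 [E]
  m57 ⊆ 11-001 [E]
  m58 ⊆ 111010 [E]
E = {-0-100, 0-01-1, 0-1011, 0-1110, 00--00, 010010, 1-00-1, 10001-, 11-001, 111010}
Petrick residual → --0001, -0-111, -011-0
Cover = c'd'e'f + b'de'f' + b'def + b'cdf' + a'c'df + a'cd'ef + a'cdef' + a'b'e'f' + a'bc'd'ef' + ac'd'f + ab'c'd'e + abd'e'f + abcd'ef'  |cover|=13

13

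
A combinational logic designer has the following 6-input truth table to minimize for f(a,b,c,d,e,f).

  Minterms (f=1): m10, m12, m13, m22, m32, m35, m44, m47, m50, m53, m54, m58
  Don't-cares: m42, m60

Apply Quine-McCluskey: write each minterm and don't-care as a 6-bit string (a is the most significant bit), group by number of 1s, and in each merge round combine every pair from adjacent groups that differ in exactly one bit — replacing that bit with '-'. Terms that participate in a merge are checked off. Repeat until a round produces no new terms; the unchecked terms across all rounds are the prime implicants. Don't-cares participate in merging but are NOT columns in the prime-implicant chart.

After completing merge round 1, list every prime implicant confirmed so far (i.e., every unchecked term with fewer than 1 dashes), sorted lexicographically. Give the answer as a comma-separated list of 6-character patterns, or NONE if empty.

[col 0] 001010*, 001100*, 001101*, 010110*, 100000, 100011, 101010*, 101100*, 101111, 110010*, 110101, 110110*, 111010*, 111100*
[col 1] -01010, -01100, -10110, 00110-, 1-1010, 1-1100, 11-010, 110-10
Prime implicants: -01010, -01100, -10110, 00110-, 1-1010, 1-1100, 100000, 100011, 101111, 11-010, 110-10, 110101

100000, 100011, 101111, 110101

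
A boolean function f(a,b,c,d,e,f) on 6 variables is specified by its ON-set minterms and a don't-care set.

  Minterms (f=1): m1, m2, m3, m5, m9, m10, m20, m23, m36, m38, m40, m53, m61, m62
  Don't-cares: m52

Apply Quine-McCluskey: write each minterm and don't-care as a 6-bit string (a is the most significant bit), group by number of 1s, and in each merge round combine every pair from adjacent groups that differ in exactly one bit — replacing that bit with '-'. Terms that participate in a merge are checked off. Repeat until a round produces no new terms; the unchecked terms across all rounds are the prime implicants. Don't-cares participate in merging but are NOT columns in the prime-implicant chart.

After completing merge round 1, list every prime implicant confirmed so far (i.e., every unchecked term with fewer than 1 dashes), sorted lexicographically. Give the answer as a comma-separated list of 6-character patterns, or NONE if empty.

010111, 101000, 111110

size-2^0 implicants → 000001(✓)  000010(✓)  000011(✓)  000101(✓)  001001(✓)  001010(✓)  010100(✓)  010111  100100(✓)  100110(✓)  101000  110100(✓)  110101(✓)  111101(✓)  111110
size-2^1 implicants → -10100  00-001  00-010  000-01  0000-1  00001-  1-0100  1001-0  11-101  11010-
Unchecked terms (primes): -10100, 00-001, 00-010, 000-01, 0000-1, 00001-, 010111, 1-0100, 1001-0, 101000, 11-101, 11010-, 111110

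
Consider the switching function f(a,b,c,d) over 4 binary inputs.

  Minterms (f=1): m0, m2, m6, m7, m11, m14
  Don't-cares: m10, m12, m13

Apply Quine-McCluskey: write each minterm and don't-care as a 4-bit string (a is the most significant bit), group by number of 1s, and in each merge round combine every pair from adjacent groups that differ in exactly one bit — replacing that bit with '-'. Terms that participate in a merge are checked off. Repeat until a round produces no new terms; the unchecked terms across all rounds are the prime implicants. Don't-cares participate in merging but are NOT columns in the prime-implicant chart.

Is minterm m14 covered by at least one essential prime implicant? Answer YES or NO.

NO

size-2^0 implicants → 0000(✓)  0010(✓)  0110(✓)  0111(✓)  1010(✓)  1011(✓)  1100(✓)  1101(✓)  1110(✓)
size-2^1 implicants → -010(✓)  -110(✓)  0-10(✓)  00-0  011-  1-10(✓)  101-  11-0  110-
size-2^2 implicants → --10
Unchecked terms (primes): --10, 00-0, 011-, 101-, 11-0, 110-
Minterm coverage:
  m0 ⊆ 00-0 [E]
  m2 ⊆ --10,00-0
  m6 ⊆ --10,011-
  m7 ⊆ 011- [E]
  m11 ⊆ 101- [E]
  m14 ⊆ --10,11-0
E = {00-0, 011-, 101-}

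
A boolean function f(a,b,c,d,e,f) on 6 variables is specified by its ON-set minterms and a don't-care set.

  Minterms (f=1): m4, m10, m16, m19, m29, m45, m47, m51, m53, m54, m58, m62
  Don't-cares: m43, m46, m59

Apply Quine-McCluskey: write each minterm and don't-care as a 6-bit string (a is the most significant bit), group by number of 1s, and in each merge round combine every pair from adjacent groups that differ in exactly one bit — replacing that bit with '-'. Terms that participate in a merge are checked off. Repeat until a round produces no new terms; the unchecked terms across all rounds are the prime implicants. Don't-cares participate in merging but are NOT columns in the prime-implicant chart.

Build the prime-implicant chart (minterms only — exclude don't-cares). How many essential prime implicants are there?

[col 0] 000100, 001010, 010000, 010011*, 011101, 101011*, 101101*, 101110*, 101111*, 110011*, 110101, 110110*, 111010*, 111011*, 111110*
[col 1] -10011, 1-1011, 1-1110, 101-11, 1011-1, 10111-, 11-011, 11-110, 111-10, 11101-
Prime implicants: -10011, 000100, 001010, 010000, 011101, 1-1011, 1-1110, 101-11, 1011-1, 10111-, 11-011, 11-110, 110101, 111-10, 11101-
PI chart (minterm → PIs covering it):
  4 | 000100  (sole → essential)
  10 | 001010  (sole → essential)
  16 | 010000  (sole → essential)
  19 | -10011  (sole → essential)
  29 | 011101  (sole → essential)
  45 | 1011-1  (sole → essential)
  47 | 101-11,1011-1,10111-
  51 | -10011,11-011
  53 | 110101  (sole → essential)
  54 | 11-110  (sole → essential)
  58 | 111-10,11101-
  62 | 1-1110,11-110,111-10
Essential prime implicants: -10011, 000100, 001010, 010000, 011101, 1011-1, 11-110, 110101

8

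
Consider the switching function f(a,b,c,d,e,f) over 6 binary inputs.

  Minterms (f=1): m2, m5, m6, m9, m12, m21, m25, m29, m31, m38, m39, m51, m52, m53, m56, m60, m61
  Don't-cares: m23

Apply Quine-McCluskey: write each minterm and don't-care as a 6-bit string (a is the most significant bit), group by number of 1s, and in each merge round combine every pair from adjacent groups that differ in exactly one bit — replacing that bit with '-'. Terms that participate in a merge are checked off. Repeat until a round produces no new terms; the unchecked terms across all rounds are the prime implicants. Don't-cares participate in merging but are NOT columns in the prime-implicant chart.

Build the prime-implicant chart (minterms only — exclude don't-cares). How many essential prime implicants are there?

size-2^0 implicants → 000010(✓)  000101(✓)  000110(✓)  001001(✓)  001100  010101(✓)  010111(✓)  011001(✓)  011101(✓)  011111(✓)  100110(✓)  100111(✓)  110011  110100(✓)  110101(✓)  111000(✓)  111100(✓)  111101(✓)
size-2^1 implicants → -00110  -10101(✓)  -11101(✓)  0-0101  0-1001  000-10  01-101(✓)  01-111(✓)  0101-1(✓)  011-01  0111-1(✓)  10011-  11-100(✓)  11-101(✓)  11010-(✓)  111-00  11110-(✓)
size-2^2 implicants → -1-101  01-1-1  11-10-
Unchecked terms (primes): -00110, -1-101, 0-0101, 0-1001, 000-10, 001100, 01-1-1, 011-01, 10011-, 11-10-, 110011, 111-00
Minterm coverage:
  m2 ⊆ 000-10 [E]
  m5 ⊆ 0-0101 [E]
  m6 ⊆ -00110,000-10
  m9 ⊆ 0-1001 [E]
  m12 ⊆ 001100 [E]
  m21 ⊆ -1-101,0-0101,01-1-1
  m25 ⊆ 0-1001,011-01
  m29 ⊆ -1-101,01-1-1,011-01
  m31 ⊆ 01-1-1 [E]
  m38 ⊆ -00110,10011-
  m39 ⊆ 10011- [E]
  m51 ⊆ 110011 [E]
  m52 ⊆ 11-10- [E]
  m53 ⊆ -1-101,11-10-
  m56 ⊆ 111-00 [E]
  m60 ⊆ 11-10-,111-00
  m61 ⊆ -1-101,11-10-
E = {0-0101, 0-1001, 000-10, 001100, 01-1-1, 10011-, 11-10-, 110011, 111-00}

9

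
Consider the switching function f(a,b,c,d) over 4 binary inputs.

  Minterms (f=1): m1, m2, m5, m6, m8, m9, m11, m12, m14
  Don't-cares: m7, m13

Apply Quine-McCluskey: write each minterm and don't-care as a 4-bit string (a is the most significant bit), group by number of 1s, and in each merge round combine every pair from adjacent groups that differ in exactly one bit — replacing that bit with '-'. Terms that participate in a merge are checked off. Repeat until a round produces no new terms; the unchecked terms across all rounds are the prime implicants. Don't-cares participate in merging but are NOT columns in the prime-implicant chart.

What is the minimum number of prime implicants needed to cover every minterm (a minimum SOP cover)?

5

[col 0] 0001*, 0010*, 0101*, 0110*, 0111*, 1000*, 1001*, 1011*, 1100*, 1101*, 1110*
[col 1] -001*, -101*, -110, 0-01*, 0-10, 01-1, 011-, 1-00*, 1-01*, 10-1, 100-*, 11-0, 110-*
[col 2] --01, 1-0-
Prime implicants: --01, -110, 0-10, 01-1, 011-, 1-0-, 10-1, 11-0
PI chart (minterm → PIs covering it):
  1 | --01  (sole → essential)
  2 | 0-10  (sole → essential)
  5 | --01,01-1
  6 | -110,0-10,011-
  8 | 1-0-  (sole → essential)
  9 | --01,1-0-,10-1
  11 | 10-1  (sole → essential)
  12 | 1-0-,11-0
  14 | -110,11-0
Essential prime implicants: --01, 0-10, 1-0-, 10-1
Petrick residual → -110
Minimum SOP uses 5 PIs: c'd + bcd' + a'cd' + ac' + ab'd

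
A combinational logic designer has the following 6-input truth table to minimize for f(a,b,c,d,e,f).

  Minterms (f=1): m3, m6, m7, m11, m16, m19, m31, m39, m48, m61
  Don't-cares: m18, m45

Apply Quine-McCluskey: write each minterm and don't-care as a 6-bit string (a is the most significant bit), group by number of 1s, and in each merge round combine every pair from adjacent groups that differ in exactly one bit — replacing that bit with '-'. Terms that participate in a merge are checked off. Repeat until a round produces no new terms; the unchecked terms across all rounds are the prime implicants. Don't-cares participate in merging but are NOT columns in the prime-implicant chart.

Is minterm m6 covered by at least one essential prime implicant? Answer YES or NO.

size-2^0 implicants → 000011(✓)  000110(✓)  000111(✓)  001011(✓)  010000(✓)  010010(✓)  010011(✓)  011111  100111(✓)  101101(✓)  110000(✓)  111101(✓)
size-2^1 implicants → -00111  -10000  0-0011  00-011  000-11  00011-  0100-0  01001-  1-1101
Unchecked terms (primes): -00111, -10000, 0-0011, 00-011, 000-11, 00011-, 0100-0, 01001-, 011111, 1-1101
Minterm coverage:
  m3 ⊆ 0-0011,00-011,000-11
  m6 ⊆ 00011- [E]
  m7 ⊆ -00111,000-11,00011-
  m11 ⊆ 00-011 [E]
  m16 ⊆ -10000,0100-0
  m19 ⊆ 0-0011,01001-
  m31 ⊆ 011111 [E]
  m39 ⊆ -00111 [E]
  m48 ⊆ -10000 [E]
  m61 ⊆ 1-1101 [E]
E = {-00111, -10000, 00-011, 00011-, 011111, 1-1101}

YES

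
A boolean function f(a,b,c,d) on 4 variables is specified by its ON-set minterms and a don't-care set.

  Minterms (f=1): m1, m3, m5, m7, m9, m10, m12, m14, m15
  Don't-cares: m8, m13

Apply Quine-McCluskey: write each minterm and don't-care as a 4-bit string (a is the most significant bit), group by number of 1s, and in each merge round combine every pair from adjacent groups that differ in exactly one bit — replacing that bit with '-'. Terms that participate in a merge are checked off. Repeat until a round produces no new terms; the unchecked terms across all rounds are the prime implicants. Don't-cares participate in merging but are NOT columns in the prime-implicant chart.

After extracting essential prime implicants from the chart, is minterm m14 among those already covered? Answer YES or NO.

YES

Round 0: 0001✓ 0011✓ 0101✓ 0111✓ 1000✓ 1001✓ 1010✓ 1100✓ 1101✓ 1110✓ 1111✓
Round 1: -001✓ -101✓ -111✓ 0-01✓ 0-11✓ 00-1✓ 01-1✓ 1-00✓ 1-01✓ 1-10✓ 10-0✓ 100-✓ 11-0✓ 11-1✓ 110-✓ 111-✓
Round 2: --01 -1-1 0--1 1--0 1-0- 11--
PIs = {--01, -1-1, 0--1, 1--0, 1-0-, 11--}
Coverage chart:
  m1: --01,0--1
  m3: 0--1 ←essential
  m5: --01,-1-1,0--1
  m7: -1-1,0--1
  m9: --01,1-0-
  m10: 1--0 ←essential
  m12: 1--0,1-0-,11--
  m14: 1--0,11--
  m15: -1-1,11--
Essential: 0--1, 1--0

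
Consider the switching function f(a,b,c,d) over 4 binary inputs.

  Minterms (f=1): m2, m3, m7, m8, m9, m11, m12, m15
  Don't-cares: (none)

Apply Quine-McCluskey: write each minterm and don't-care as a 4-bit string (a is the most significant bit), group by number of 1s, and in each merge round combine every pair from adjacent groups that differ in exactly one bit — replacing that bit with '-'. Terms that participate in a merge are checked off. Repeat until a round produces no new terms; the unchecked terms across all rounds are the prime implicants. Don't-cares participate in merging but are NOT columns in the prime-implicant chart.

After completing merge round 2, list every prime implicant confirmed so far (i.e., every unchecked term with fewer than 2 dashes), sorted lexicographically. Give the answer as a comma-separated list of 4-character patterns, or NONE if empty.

[col 0] 0010*, 0011*, 0111*, 1000*, 1001*, 1011*, 1100*, 1111*
[col 1] -011*, -111*, 0-11*, 001-, 1-00, 1-11*, 10-1, 100-
[col 2] --11
Prime implicants: --11, 001-, 1-00, 10-1, 100-

001-, 1-00, 10-1, 100-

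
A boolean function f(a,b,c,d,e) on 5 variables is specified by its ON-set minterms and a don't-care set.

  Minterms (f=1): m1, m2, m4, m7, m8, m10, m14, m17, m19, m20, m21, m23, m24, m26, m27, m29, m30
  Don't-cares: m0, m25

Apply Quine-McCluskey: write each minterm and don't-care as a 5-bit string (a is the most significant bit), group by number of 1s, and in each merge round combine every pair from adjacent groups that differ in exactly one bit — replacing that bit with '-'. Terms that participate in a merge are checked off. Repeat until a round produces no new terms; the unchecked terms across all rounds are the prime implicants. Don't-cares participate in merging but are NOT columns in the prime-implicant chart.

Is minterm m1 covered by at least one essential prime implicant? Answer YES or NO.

[col 0] 00000*, 00001*, 00010*, 00100*, 00111*, 01000*, 01010*, 01110*, 10001*, 10011*, 10100*, 10101*, 10111*, 11000*, 11001*, 11010*, 11011*, 11101*, 11110*
[col 1] -0001, -0100, -0111, -1000*, -1010*, -1110*, 0-000*, 0-010*, 00-00, 000-0*, 0000-, 01-10*, 010-0*, 1-001*, 1-011*, 1-101*, 10-01*, 10-11*, 100-1*, 101-1*, 1010-, 11-01*, 11-10*, 110-0*, 110-1*, 1100-*, 1101-*
[col 2] -1-10, -10-0, 0-0-0, 1--01, 1-0-1, 10--1, 110--
Prime implicants: -0001, -0100, -0111, -1-10, -10-0, 0-0-0, 00-00, 0000-, 1--01, 1-0-1, 10--1, 1010-, 110--
PI chart (minterm → PIs covering it):
  1 | -0001,0000-
  2 | 0-0-0  (sole → essential)
  4 | -0100,00-00
  7 | -0111  (sole → essential)
  8 | -10-0,0-0-0
  10 | -1-10,-10-0,0-0-0
  14 | -1-10  (sole → essential)
  17 | -0001,1--01,1-0-1,10--1
  19 | 1-0-1,10--1
  20 | -0100,1010-
  21 | 1--01,10--1,1010-
  23 | -0111,10--1
  24 | -10-0,110--
  26 | -1-10,-10-0,110--
  27 | 1-0-1,110--
  29 | 1--01  (sole → essential)
  30 | -1-10  (sole → essential)
Essential prime implicants: -0111, -1-10, 0-0-0, 1--01

NO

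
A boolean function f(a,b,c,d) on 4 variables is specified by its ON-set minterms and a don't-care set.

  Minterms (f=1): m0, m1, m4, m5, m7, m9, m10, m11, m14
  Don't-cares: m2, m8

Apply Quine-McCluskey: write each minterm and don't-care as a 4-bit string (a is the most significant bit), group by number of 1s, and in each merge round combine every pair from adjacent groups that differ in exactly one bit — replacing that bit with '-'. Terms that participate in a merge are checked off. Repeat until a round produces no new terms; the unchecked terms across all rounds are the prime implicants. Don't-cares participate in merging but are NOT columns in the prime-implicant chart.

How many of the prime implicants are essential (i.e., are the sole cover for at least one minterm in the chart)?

4

size-2^0 implicants → 0000(✓)  0001(✓)  0010(✓)  0100(✓)  0101(✓)  0111(✓)  1000(✓)  1001(✓)  1010(✓)  1011(✓)  1110(✓)
size-2^1 implicants → -000(✓)  -001(✓)  -010(✓)  0-00(✓)  0-01(✓)  00-0(✓)  000-(✓)  01-1  010-(✓)  1-10  10-0(✓)  10-1(✓)  100-(✓)  101-(✓)
size-2^2 implicants → -0-0  -00-  0-0-  10--
Unchecked terms (primes): -0-0, -00-, 0-0-, 01-1, 1-10, 10--
Minterm coverage:
  m0 ⊆ -0-0,-00-,0-0-
  m1 ⊆ -00-,0-0-
  m4 ⊆ 0-0- [E]
  m5 ⊆ 0-0-,01-1
  m7 ⊆ 01-1 [E]
  m9 ⊆ -00-,10--
  m10 ⊆ -0-0,1-10,10--
  m11 ⊆ 10-- [E]
  m14 ⊆ 1-10 [E]
E = {0-0-, 01-1, 1-10, 10--}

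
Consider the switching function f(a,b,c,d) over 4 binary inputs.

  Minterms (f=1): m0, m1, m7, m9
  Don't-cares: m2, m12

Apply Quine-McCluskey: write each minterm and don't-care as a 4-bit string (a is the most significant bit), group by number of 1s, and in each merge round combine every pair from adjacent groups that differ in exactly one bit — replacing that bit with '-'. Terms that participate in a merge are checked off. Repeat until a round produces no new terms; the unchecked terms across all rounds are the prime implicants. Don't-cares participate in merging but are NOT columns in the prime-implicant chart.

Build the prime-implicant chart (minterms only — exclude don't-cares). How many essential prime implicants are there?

2

Round 0: 0000✓ 0001✓ 0010✓ 0111 1001✓ 1100
Round 1: -001 00-0 000-
PIs = {-001, 00-0, 000-, 0111, 1100}
Coverage chart:
  m0: 00-0,000-
  m1: -001,000-
  m7: 0111 ←essential
  m9: -001 ←essential
Essential: -001, 0111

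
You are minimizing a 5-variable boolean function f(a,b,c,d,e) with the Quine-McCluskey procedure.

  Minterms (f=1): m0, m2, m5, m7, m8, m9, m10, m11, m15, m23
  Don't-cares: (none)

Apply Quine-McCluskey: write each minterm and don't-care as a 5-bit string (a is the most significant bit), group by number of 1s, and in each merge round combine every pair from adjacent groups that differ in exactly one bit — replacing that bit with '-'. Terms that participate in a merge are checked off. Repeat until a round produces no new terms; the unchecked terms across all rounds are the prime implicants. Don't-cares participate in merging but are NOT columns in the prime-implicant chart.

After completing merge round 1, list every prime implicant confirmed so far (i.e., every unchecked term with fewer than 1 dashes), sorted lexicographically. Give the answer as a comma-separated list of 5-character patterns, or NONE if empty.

NONE

size-2^0 implicants → 00000(✓)  00010(✓)  00101(✓)  00111(✓)  01000(✓)  01001(✓)  01010(✓)  01011(✓)  01111(✓)  10111(✓)
size-2^1 implicants → -0111  0-000(✓)  0-010(✓)  0-111  000-0(✓)  001-1  01-11  010-0(✓)  010-1(✓)  0100-(✓)  0101-(✓)
size-2^2 implicants → 0-0-0  010--
Unchecked terms (primes): -0111, 0-0-0, 0-111, 001-1, 01-11, 010--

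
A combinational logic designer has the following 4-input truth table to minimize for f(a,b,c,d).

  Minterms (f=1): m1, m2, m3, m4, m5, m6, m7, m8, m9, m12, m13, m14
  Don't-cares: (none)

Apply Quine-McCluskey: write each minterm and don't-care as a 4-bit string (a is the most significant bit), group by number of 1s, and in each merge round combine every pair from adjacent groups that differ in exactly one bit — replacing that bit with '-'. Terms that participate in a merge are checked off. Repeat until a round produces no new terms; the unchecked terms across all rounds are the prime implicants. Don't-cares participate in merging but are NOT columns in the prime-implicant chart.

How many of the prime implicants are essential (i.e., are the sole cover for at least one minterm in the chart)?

size-2^0 implicants → 0001(✓)  0010(✓)  0011(✓)  0100(✓)  0101(✓)  0110(✓)  0111(✓)  1000(✓)  1001(✓)  1100(✓)  1101(✓)  1110(✓)
size-2^1 implicants → -001(✓)  -100(✓)  -101(✓)  -110(✓)  0-01(✓)  0-10(✓)  0-11(✓)  00-1(✓)  001-(✓)  01-0(✓)  01-1(✓)  010-(✓)  011-(✓)  1-00(✓)  1-01(✓)  100-(✓)  11-0(✓)  110-(✓)
size-2^2 implicants → --01  -1-0  -10-  0--1  0-1-  01--  1-0-
Unchecked terms (primes): --01, -1-0, -10-, 0--1, 0-1-, 01--, 1-0-
Minterm coverage:
  m1 ⊆ --01,0--1
  m2 ⊆ 0-1- [E]
  m3 ⊆ 0--1,0-1-
  m4 ⊆ -1-0,-10-,01--
  m5 ⊆ --01,-10-,0--1,01--
  m6 ⊆ -1-0,0-1-,01--
  m7 ⊆ 0--1,0-1-,01--
  m8 ⊆ 1-0- [E]
  m9 ⊆ --01,1-0-
  m12 ⊆ -1-0,-10-,1-0-
  m13 ⊆ --01,-10-,1-0-
  m14 ⊆ -1-0 [E]
E = {-1-0, 0-1-, 1-0-}

3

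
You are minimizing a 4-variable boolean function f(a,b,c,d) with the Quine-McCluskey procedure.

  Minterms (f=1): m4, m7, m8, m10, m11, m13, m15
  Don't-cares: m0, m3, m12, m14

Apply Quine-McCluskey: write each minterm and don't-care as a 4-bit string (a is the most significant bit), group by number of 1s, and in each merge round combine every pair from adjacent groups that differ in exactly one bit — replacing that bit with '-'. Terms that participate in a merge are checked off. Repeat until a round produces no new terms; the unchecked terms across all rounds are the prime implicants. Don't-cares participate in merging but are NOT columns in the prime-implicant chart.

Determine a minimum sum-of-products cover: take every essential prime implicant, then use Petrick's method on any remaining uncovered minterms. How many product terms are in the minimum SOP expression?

4

size-2^0 implicants → 0000(✓)  0011(✓)  0100(✓)  0111(✓)  1000(✓)  1010(✓)  1011(✓)  1100(✓)  1101(✓)  1110(✓)  1111(✓)
size-2^1 implicants → -000(✓)  -011(✓)  -100(✓)  -111(✓)  0-00(✓)  0-11(✓)  1-00(✓)  1-10(✓)  1-11(✓)  10-0(✓)  101-(✓)  11-0(✓)  11-1(✓)  110-(✓)  111-(✓)
size-2^2 implicants → --00  --11  1--0  1-1-  11--
Unchecked terms (primes): --00, --11, 1--0, 1-1-, 11--
Minterm coverage:
  m4 ⊆ --00 [E]
  m7 ⊆ --11 [E]
  m8 ⊆ --00,1--0
  m10 ⊆ 1--0,1-1-
  m11 ⊆ --11,1-1-
  m13 ⊆ 11-- [E]
  m15 ⊆ --11,1-1-,11--
E = {--00, --11, 11--}
Petrick residual → 1--0
Cover = c'd' + cd + ad' + ab  |cover|=4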